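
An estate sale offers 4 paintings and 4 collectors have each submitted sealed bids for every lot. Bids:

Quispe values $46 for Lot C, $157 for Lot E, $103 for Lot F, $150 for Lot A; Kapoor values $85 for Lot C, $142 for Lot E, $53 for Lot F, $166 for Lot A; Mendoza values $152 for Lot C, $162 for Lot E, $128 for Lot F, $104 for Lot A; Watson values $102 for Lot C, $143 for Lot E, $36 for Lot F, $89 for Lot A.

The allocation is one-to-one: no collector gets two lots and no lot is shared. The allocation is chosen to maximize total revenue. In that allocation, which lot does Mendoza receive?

Treat this as an assignment problem: match each collector to one lot.
Optimal: Quispe→Lot F ($103), Kapoor→Lot A ($166), Mendoza→Lot C ($152), Watson→Lot E ($143) — total 103+166+152+143 = $564.
Max-entry greedy (repeatedly take the single best remaining cell) gives $533, worse by 31.
No other one-to-one assignment exceeds $564.
Mendoza's own top lot is Lot E ($162), but forcing Mendoza→Lot E and reassigning the rest optimally gives only $533 — worse by 31.

Mendoza receives Lot C.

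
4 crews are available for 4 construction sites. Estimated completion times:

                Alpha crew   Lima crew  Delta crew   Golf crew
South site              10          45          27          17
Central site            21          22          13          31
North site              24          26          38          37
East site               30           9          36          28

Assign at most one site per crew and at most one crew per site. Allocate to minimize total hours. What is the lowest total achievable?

Minimum total: 63 hours

This is a one-to-one assignment (minimum-cost bipartite matching).
Optimal: Alpha crew→North site (24 hours), Lima crew→East site (9 hours), Delta crew→Central site (13 hours), Golf crew→South site (17 hours) — total 24+9+13+17 = 63 hours.
Next-best assignment: Alpha crew→South site, Lima crew→East site, Delta crew→Central site, Golf crew→North site = 69 hours.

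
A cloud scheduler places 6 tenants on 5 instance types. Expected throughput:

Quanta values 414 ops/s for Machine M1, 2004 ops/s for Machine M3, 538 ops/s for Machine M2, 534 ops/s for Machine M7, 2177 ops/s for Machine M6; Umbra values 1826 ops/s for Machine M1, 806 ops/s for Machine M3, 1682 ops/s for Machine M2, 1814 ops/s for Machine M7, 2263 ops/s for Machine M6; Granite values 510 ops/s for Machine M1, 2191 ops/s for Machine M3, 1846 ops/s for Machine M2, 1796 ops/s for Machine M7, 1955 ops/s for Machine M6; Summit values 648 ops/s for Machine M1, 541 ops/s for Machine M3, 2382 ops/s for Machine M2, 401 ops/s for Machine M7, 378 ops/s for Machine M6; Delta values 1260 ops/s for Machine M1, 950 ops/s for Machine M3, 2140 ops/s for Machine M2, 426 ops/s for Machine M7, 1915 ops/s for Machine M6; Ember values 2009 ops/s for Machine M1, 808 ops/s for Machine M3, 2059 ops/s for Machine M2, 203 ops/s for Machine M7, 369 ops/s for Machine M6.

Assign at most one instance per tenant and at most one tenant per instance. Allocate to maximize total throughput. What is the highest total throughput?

This is the linear assignment problem.
Optimal: Ember→Machine M1 (2009 ops/s), Granite→Machine M3 (2191 ops/s), Summit→Machine M2 (2382 ops/s), Umbra→Machine M7 (1814 ops/s), Quanta→Machine M6 (2177 ops/s) — total 2009+2191+2382+1814+2177 = 10573 ops/s.
Next-best assignment: Ember→Machine M1, Quanta→Machine M3, Summit→Machine M2, Granite→Machine M7, Umbra→Machine M6 = 10454 ops/s.

Maximum total: 10573 ops/s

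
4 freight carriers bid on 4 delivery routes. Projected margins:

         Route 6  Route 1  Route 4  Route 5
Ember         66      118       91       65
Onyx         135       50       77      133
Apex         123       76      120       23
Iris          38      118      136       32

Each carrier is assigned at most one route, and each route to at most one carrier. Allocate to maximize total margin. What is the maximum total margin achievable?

This is a one-to-one assignment (maximum-weight bipartite matching).
Optimal: Ember→Route 1 ($118k), Onyx→Route 5 ($133k), Apex→Route 6 ($123k), Iris→Route 4 ($136k) — total 118+133+123+136 = $510k.
Max-entry greedy (repeatedly take the single best remaining cell) gives $412k, worse by 98.
Swapping Onyx↔Apex (Onyx→Route 6 $135k, Apex→Route 5 $23k) loses 98.

Max total: $510k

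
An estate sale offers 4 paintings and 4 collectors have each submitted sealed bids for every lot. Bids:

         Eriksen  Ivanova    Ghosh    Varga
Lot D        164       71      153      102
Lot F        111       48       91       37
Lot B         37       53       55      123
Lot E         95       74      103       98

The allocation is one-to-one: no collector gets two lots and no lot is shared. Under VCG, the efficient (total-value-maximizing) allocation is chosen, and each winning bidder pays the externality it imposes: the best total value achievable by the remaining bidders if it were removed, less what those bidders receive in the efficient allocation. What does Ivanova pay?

Efficient allocation: Eriksen→Lot F ($111), Ivanova→Lot E ($74), Ghosh→Lot D ($153), Varga→Lot B ($123); total welfare W = $461.
Ivanova receives Lot E at value $74, so the others get W − 74 = $387.
Without Ivanova: best allocation of the remaining 3 bidders over all 4 lots is Eriksen→Lot D ($164), Ghosh→Lot E ($103), Varga→Lot B ($123), total $390.
VCG payment = (others' best without Ivanova) − (others' welfare with Ivanova) = 390 − 387 = $3.

Ivanova pays $3.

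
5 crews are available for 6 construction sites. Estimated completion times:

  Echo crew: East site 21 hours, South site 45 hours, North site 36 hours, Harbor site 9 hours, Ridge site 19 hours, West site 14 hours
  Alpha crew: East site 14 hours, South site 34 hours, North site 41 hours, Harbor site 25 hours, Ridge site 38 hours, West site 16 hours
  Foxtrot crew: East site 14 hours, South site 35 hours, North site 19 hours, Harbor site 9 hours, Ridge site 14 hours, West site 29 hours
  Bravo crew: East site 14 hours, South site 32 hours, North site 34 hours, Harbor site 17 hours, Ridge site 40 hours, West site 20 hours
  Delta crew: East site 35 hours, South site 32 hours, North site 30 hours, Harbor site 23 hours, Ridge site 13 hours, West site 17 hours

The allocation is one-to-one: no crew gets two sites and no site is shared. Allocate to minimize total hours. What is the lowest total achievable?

Min total: 71 hours

Optimal: Echo crew→Harbor site (9 hours), Alpha crew→West site (16 hours), Foxtrot crew→North site (19 hours), Bravo crew→East site (14 hours), Delta crew→Ridge site (13 hours) — total 9+16+19+14+13 = 71 hours.
Min-entry greedy (repeatedly take the single cheapest remaining cell) gives 75 hours, worse by 4.
Every other assignment is strictly worse.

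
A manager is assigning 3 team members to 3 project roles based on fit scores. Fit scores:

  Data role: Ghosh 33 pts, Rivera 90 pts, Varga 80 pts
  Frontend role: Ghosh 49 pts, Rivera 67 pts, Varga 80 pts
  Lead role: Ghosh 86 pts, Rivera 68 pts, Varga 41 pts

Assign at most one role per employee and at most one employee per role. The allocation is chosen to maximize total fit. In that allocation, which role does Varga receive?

Optimal: Ghosh→Lead role (86 pts), Rivera→Data role (90 pts), Varga→Frontend role (80 pts) — total 86+90+80 = 256 pts.
Varga's own top role is Data role (80 pts), but forcing Varga→Data role and reassigning the rest optimally gives only 233 pts — worse by 23.

Varga receives Frontend role.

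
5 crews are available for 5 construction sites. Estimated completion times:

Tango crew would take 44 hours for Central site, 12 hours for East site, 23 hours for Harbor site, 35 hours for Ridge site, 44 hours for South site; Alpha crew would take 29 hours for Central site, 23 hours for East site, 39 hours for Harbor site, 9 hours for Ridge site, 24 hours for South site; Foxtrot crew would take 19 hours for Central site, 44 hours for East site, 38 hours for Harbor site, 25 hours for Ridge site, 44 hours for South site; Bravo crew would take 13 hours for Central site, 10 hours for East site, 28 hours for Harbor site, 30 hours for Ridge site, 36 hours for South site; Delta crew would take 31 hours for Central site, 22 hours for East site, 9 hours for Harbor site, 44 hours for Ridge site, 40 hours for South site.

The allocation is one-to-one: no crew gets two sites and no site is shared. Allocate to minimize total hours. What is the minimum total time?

Min total: 83 hours

Optimal: Tango crew→East site (12 hours), Alpha crew→South site (24 hours), Foxtrot crew→Ridge site (25 hours), Bravo crew→Central site (13 hours), Delta crew→Harbor site (9 hours) — total 12+24+25+13+9 = 83 hours.
Min-entry greedy (repeatedly take the single cheapest remaining cell) gives 91 hours, worse by 8.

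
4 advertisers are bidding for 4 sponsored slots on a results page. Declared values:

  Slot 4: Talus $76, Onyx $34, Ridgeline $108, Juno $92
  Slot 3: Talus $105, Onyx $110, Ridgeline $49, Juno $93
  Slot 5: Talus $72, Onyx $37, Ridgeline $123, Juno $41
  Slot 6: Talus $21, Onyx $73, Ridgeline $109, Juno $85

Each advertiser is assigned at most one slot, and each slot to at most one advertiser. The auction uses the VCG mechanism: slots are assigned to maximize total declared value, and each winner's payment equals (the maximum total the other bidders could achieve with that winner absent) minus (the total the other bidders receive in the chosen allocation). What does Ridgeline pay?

Efficient allocation: Talus→Slot 4 ($76), Onyx→Slot 3 ($110), Ridgeline→Slot 5 ($123), Juno→Slot 6 ($85); total welfare W = $394.
Ridgeline receives Slot 5 at value $123, so the others get W − 123 = $271.
Without Ridgeline: best allocation of the remaining 3 bidders over all 4 slots is Talus→Slot 5 ($72), Onyx→Slot 3 ($110), Juno→Slot 4 ($92), total $274.
VCG payment = (others' best without Ridgeline) − (others' welfare with Ridgeline) = 274 − 271 = $3.

Ridgeline pays $3.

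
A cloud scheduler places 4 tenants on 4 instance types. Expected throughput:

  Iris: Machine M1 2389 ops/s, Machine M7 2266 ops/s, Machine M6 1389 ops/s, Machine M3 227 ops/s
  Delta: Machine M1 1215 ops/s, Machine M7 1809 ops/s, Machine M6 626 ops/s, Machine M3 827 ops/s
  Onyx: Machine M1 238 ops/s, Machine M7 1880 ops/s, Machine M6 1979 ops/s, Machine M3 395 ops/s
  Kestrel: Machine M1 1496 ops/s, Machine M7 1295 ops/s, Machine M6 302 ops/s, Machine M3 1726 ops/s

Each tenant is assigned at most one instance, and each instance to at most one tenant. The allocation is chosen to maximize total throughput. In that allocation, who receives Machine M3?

Kestrel receives Machine M3.

Treat this as an assignment problem: match each tenant to one instance.
Optimal: Iris→Machine M1 (2389 ops/s), Delta→Machine M7 (1809 ops/s), Onyx→Machine M6 (1979 ops/s), Kestrel→Machine M3 (1726 ops/s) — total 2389+1809+1979+1726 = 7903 ops/s.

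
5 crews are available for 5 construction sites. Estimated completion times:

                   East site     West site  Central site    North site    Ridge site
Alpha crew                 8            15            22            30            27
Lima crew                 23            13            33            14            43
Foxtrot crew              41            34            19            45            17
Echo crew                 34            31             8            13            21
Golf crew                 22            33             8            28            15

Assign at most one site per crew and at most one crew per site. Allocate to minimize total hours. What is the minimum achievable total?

Min total: 59 hours

Optimal: Alpha crew→East site (8 hours), Lima crew→West site (13 hours), Foxtrot crew→Ridge site (17 hours), Echo crew→North site (13 hours), Golf crew→Central site (8 hours) — total 8+13+17+13+8 = 59 hours.
Row-greedy (each crew in turn takes its cheapest remaining site) gives 74 hours, worse by 15.
Swapping Alpha crew↔Golf crew (Alpha crew→Central site 22 hours, Golf crew→East site 22 hours) adds 28.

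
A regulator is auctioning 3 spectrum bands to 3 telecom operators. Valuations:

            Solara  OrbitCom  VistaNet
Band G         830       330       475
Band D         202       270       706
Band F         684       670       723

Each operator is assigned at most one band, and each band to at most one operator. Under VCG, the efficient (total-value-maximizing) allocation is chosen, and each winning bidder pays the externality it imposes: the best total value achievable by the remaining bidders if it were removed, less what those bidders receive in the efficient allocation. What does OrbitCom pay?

Efficient allocation: Solara→Band G ($830M), OrbitCom→Band F ($670M), VistaNet→Band D ($706M); total welfare W = $2206M.
OrbitCom receives Band F at value $670M, so the others get W − 670 = $1536M.
Without OrbitCom: best allocation of the remaining 2 bidders over all 3 bands is Solara→Band G ($830M), VistaNet→Band F ($723M), total $1553M.
VCG payment = (others' best without OrbitCom) − (others' welfare with OrbitCom) = 1553 − 1536 = $17M.

OrbitCom pays $17M.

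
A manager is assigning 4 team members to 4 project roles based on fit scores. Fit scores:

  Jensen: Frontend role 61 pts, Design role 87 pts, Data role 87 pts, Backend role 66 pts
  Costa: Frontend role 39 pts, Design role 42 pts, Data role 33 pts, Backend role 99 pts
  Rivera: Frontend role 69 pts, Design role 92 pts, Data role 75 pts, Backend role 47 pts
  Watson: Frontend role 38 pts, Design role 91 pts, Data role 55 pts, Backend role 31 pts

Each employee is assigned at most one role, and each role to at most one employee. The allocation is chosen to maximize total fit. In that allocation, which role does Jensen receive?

Jensen receives Data role.

Optimal: Jensen→Data role (87 pts), Costa→Backend role (99 pts), Rivera→Frontend role (69 pts), Watson→Design role (91 pts) — total 87+99+69+91 = 346 pts.
Max-entry greedy (repeatedly take the single best remaining cell) gives 316 pts, worse by 30.
Next-best assignment: Jensen→Frontend role, Costa→Backend role, Rivera→Data role, Watson→Design role = 326 pts.
Jensen's own top role is Design role (87 pts), but forcing Jensen→Design role and reassigning the rest optimally gives only 310 pts — worse by 36.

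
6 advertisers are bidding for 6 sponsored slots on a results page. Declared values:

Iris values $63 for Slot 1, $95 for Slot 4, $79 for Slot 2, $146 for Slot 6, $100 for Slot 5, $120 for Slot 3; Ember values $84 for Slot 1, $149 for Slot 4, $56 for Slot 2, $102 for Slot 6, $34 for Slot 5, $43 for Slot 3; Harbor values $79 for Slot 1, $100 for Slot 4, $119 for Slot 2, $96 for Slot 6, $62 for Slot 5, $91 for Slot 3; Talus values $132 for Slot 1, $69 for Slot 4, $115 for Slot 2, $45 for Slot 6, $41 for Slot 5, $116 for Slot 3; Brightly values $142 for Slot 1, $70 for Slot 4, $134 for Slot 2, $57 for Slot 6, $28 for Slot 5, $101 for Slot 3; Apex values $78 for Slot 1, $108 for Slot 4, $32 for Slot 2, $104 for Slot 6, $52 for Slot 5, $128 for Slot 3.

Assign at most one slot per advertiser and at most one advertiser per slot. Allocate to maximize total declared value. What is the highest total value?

Optimal: Iris→Slot 6 ($146), Ember→Slot 4 ($149), Harbor→Slot 5 ($62), Talus→Slot 1 ($132), Brightly→Slot 2 ($134), Apex→Slot 3 ($128) — total 146+149+62+132+134+128 = $751.
Max-entry greedy (repeatedly take the single best remaining cell) gives $725, worse by 26.
No other one-to-one assignment exceeds $751.

Maximum total: $751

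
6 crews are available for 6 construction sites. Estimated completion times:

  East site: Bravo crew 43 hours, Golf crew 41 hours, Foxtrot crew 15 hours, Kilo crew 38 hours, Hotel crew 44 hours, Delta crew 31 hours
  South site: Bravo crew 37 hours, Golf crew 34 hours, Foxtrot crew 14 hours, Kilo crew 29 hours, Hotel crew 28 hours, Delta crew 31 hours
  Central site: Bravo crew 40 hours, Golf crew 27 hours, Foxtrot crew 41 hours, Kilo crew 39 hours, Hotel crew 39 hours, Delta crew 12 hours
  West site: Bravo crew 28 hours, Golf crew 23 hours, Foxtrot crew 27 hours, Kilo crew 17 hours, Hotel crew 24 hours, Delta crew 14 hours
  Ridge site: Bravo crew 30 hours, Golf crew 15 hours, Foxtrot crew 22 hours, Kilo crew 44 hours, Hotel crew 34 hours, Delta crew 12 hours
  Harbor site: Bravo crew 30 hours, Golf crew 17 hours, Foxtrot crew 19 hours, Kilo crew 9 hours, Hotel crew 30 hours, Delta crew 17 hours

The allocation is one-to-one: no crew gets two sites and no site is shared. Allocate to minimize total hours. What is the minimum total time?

Treat this as an assignment problem: match each crew to one site.
Optimal: Bravo crew→West site (28 hours), Golf crew→Ridge site (15 hours), Foxtrot crew→East site (15 hours), Kilo crew→Harbor site (9 hours), Hotel crew→South site (28 hours), Delta crew→Central site (12 hours) — total 28+15+15+9+28+12 = 107 hours.
Next-best assignment: Bravo crew→South site, Golf crew→Ridge site, Foxtrot crew→East site, Kilo crew→Harbor site, Hotel crew→West site, Delta crew→Central site = 112 hours.

Minimum total: 107 hours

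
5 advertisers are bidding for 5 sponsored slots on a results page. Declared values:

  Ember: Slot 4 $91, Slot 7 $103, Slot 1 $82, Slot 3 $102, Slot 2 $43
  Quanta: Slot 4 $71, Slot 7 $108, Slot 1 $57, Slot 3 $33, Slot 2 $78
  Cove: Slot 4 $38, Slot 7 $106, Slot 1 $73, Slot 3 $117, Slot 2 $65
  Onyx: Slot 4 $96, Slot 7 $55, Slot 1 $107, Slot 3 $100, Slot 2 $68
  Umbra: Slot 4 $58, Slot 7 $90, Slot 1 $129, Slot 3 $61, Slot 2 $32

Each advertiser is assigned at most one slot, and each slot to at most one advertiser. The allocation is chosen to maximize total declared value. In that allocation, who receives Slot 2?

Treat this as an assignment problem: match each advertiser to one slot.
Optimal: Ember→Slot 7 ($103), Quanta→Slot 2 ($78), Cove→Slot 3 ($117), Onyx→Slot 4 ($96), Umbra→Slot 1 ($129) — total 103+78+117+96+129 = $523.
Max-entry greedy (repeatedly take the single best remaining cell) gives $493, worse by 30.
Swapping Quanta↔Onyx (Quanta→Slot 4 $71, Onyx→Slot 2 $68) loses 35.
Quanta's own top slot is Slot 7 ($108), but forcing Quanta→Slot 7 and reassigning the rest optimally gives only $513 — worse by 10.

Quanta receives Slot 2.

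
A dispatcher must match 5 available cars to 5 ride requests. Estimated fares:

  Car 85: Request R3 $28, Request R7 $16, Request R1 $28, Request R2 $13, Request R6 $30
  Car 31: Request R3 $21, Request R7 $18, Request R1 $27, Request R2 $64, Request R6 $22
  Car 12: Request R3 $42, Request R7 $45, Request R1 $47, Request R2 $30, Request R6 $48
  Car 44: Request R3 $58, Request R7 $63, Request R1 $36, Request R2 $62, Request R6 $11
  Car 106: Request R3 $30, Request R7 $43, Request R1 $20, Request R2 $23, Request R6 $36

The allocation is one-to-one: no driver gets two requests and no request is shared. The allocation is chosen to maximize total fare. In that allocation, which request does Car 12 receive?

Optimal: Car 85→Request R6 ($30), Car 31→Request R2 ($64), Car 12→Request R1 ($47), Car 44→Request R3 ($58), Car 106→Request R7 ($43) — total 30+64+47+58+43 = $242.
Next-best assignment: Car 85→Request R1, Car 31→Request R2, Car 12→Request R6, Car 44→Request R3, Car 106→Request R7 = $241.
Car 12's own top request is Request R6 ($48), but forcing Car 12→Request R6 and reassigning the rest optimally gives only $241 — worse by 1.

Car 12 receives Request R1.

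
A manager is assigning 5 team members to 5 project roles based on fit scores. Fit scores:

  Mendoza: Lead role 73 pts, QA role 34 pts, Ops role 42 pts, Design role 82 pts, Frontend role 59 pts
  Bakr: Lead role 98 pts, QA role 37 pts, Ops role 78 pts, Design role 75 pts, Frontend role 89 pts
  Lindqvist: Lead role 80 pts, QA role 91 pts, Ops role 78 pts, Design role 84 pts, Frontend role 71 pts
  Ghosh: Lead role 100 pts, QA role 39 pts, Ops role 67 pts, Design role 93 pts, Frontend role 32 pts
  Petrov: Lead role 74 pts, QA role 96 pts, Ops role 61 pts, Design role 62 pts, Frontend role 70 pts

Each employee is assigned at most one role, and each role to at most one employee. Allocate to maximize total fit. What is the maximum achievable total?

Max total: 445 pts

This is a one-to-one assignment (maximum-weight bipartite matching).
Optimal: Mendoza→Design role (82 pts), Bakr→Frontend role (89 pts), Lindqvist→Ops role (78 pts), Ghosh→Lead role (100 pts), Petrov→QA role (96 pts) — total 82+89+78+100+96 = 445 pts.
Max-entry greedy (repeatedly take the single best remaining cell) gives 411 pts, worse by 34.
Next-best assignment: Mendoza→Lead role, Bakr→Frontend role, Lindqvist→Ops role, Ghosh→Design role, Petrov→QA role = 429 pts.
Swapping Petrov↔Lindqvist (Petrov→Ops role 61 pts, Lindqvist→QA role 91 pts) loses 22.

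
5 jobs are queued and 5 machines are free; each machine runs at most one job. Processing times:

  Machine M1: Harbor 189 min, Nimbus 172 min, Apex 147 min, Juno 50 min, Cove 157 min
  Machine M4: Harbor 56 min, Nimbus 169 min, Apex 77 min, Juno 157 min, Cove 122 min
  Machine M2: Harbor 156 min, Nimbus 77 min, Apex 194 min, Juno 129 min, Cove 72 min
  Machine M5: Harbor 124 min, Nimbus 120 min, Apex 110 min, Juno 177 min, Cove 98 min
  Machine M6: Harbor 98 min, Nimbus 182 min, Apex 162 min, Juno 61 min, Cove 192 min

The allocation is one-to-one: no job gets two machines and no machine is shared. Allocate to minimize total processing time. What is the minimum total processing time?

This is the linear assignment problem.
Optimal: Harbor→Machine M6 (98 min), Nimbus→Machine M2 (77 min), Apex→Machine M4 (77 min), Juno→Machine M1 (50 min), Cove→Machine M5 (98 min) — total 98+77+77+50+98 = 400 min.
Min-entry greedy (repeatedly take the single cheapest remaining cell) gives 470 min, worse by 70.
Next-best assignment: Harbor→Machine M6, Nimbus→Machine M5, Apex→Machine M4, Juno→Machine M1, Cove→Machine M2 = 417 min.

Minimum total: 400 min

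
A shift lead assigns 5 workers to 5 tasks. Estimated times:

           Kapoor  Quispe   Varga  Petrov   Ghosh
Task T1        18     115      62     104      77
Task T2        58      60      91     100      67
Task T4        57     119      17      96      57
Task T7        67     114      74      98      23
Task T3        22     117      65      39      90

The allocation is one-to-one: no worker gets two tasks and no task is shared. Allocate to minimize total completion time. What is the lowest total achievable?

Optimal: Kapoor→Task T1 (18 min), Quispe→Task T2 (60 min), Varga→Task T4 (17 min), Petrov→Task T3 (39 min), Ghosh→Task T7 (23 min) — total 18+60+17+39+23 = 157 min.
Next-best assignment: Kapoor→Task T3, Quispe→Task T2, Varga→Task T4, Petrov→Task T1, Ghosh→Task T7 = 226 min.
Every other assignment is strictly worse.

Minimum total: 157 min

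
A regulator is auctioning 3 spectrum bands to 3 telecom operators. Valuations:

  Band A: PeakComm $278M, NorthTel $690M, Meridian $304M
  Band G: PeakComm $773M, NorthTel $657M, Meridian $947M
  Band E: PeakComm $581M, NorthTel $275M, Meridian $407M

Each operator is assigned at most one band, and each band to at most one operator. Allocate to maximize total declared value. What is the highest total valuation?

Max total: $2218M

Optimal: PeakComm→Band E ($581M), NorthTel→Band A ($690M), Meridian→Band G ($947M) — total 581+690+947 = $2218M.
Row-greedy (each operator in turn takes its best remaining band) gives $1870M, worse by 348.
Next-best assignment: PeakComm→Band G, NorthTel→Band A, Meridian→Band E = $1870M.
Checked against all permutations: $2218M is optimal.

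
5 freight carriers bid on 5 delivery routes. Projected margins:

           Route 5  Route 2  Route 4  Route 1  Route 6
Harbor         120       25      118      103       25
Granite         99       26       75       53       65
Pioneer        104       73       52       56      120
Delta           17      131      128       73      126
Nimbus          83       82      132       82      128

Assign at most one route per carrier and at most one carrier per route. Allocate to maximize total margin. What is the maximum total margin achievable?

Max total: $585k

Treat this as an assignment problem: match each carrier to one route.
Optimal: Harbor→Route 1 ($103k), Granite→Route 5 ($99k), Pioneer→Route 6 ($120k), Delta→Route 2 ($131k), Nimbus→Route 4 ($132k) — total 103+99+120+131+132 = $585k.
Row-greedy (each carrier in turn takes its best remaining route) gives $528k, worse by 57.
Next-best assignment: Harbor→Route 5, Granite→Route 1, Pioneer→Route 6, Delta→Route 2, Nimbus→Route 4 = $556k.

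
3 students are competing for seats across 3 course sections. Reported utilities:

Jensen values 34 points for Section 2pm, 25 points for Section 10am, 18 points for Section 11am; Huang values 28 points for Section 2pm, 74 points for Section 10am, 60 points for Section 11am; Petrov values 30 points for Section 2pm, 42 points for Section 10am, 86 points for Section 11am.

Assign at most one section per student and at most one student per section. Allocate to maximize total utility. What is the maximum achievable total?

Treat this as an assignment problem: match each student to one section.
Optimal: Jensen→Section 2pm (34 points), Huang→Section 10am (74 points), Petrov→Section 11am (86 points) — total 34+74+86 = 194 points.
Next-best assignment: Jensen→Section 10am, Huang→Section 2pm, Petrov→Section 11am = 139 points.
Swapping Petrov↔Jensen (Petrov→Section 2pm 30 points, Jensen→Section 11am 18 points) loses 72.

Max total: 194 points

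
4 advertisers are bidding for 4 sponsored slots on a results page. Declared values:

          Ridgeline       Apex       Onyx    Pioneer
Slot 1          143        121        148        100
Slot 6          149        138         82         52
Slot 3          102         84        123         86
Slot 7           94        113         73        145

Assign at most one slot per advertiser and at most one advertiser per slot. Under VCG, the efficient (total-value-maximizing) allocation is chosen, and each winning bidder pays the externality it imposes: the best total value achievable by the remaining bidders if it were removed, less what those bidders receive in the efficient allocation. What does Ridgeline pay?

Ridgeline pays $25.

Efficient allocation: Ridgeline→Slot 1 ($143), Apex→Slot 6 ($138), Onyx→Slot 3 ($123), Pioneer→Slot 7 ($145); total welfare W = $549.
Ridgeline receives Slot 1 at value $143, so the others get W − 143 = $406.
Without Ridgeline: best allocation of the remaining 3 bidders over all 4 slots is Apex→Slot 6 ($138), Onyx→Slot 1 ($148), Pioneer→Slot 7 ($145), total $431.
VCG payment = (others' best without Ridgeline) − (others' welfare with Ridgeline) = 431 − 406 = $25.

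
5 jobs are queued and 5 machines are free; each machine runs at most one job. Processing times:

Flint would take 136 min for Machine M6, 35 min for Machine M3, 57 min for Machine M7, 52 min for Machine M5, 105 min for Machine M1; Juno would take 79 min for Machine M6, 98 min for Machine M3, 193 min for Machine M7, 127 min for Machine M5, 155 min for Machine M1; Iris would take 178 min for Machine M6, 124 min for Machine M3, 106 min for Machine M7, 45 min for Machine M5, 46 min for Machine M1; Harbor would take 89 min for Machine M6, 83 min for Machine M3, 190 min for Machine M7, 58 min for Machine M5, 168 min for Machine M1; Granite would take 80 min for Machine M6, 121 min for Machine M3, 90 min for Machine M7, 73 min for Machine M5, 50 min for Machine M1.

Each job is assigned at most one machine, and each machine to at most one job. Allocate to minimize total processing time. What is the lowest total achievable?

Min total: 308 min

Optimal: Flint→Machine M3 (35 min), Juno→Machine M6 (79 min), Iris→Machine M1 (46 min), Harbor→Machine M5 (58 min), Granite→Machine M7 (90 min) — total 35+79+46+58+90 = 308 min.
Row-greedy (each job in turn takes its cheapest remaining machine) gives 417 min, worse by 109.
Next-best assignment: Flint→Machine M7, Juno→Machine M6, Iris→Machine M5, Harbor→Machine M3, Granite→Machine M1 = 314 min.
Swapping Juno↔Harbor (Juno→Machine M5 127 min, Harbor→Machine M6 89 min) adds 79.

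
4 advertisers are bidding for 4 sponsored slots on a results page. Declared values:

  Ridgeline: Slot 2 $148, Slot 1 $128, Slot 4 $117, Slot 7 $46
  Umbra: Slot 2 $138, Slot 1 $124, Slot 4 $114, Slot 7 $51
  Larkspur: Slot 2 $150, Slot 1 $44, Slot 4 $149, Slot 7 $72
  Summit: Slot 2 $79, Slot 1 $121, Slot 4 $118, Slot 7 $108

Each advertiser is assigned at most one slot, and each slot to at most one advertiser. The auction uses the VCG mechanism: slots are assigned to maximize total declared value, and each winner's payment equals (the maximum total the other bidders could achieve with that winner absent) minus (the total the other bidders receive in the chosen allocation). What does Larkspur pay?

Efficient allocation: Ridgeline→Slot 2 ($148), Umbra→Slot 1 ($124), Larkspur→Slot 4 ($149), Summit→Slot 7 ($108); total welfare W = $529.
Larkspur receives Slot 4 at value $149, so the others get W − 149 = $380.
Without Larkspur: best allocation of the remaining 3 bidders over all 4 slots is Ridgeline→Slot 2 ($148), Umbra→Slot 1 ($124), Summit→Slot 4 ($118), total $390.
VCG payment = (others' best without Larkspur) − (others' welfare with Larkspur) = 390 − 380 = $10.

Larkspur pays $10.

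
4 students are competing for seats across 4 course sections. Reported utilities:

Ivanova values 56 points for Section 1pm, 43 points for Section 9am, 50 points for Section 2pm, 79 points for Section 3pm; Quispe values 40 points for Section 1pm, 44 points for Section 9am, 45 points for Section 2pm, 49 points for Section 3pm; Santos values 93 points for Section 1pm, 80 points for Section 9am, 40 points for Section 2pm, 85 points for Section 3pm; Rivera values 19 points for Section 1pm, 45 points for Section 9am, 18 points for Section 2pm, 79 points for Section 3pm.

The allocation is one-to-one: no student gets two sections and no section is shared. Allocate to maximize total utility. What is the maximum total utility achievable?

This is a one-to-one assignment (maximum-weight bipartite matching).
Optimal: Ivanova→Section 2pm (50 points), Quispe→Section 9am (44 points), Santos→Section 1pm (93 points), Rivera→Section 3pm (79 points) — total 50+44+93+79 = 266 points.
Column-greedy (each section in turn goes to its best remaining student) gives 237 points, worse by 29.

Maximum total: 266 points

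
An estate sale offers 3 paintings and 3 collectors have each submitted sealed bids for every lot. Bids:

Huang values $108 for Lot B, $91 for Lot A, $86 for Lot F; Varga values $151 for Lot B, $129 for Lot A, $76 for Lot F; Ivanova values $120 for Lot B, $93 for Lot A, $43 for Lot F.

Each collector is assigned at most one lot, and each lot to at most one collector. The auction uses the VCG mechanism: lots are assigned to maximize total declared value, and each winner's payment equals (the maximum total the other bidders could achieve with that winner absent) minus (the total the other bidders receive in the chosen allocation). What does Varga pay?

Varga pays $5.

Efficient allocation: Huang→Lot F ($86), Varga→Lot A ($129), Ivanova→Lot B ($120); total welfare W = $335.
Varga receives Lot A at value $129, so the others get W − 129 = $206.
Without Varga: best allocation of the remaining 2 bidders over all 3 lots is Huang→Lot A ($91), Ivanova→Lot B ($120), total $211.
VCG payment = (others' best without Varga) − (others' welfare with Varga) = 211 − 206 = $5.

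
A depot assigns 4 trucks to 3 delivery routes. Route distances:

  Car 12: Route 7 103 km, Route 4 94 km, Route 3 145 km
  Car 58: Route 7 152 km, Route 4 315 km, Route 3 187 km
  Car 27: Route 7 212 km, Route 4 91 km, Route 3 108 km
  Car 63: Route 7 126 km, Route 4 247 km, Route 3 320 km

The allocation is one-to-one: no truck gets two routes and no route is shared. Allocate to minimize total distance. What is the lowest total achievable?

Min total: 328 km

Optimal: Car 63→Route 7 (126 km), Car 12→Route 4 (94 km), Car 27→Route 3 (108 km) — total 126+94+108 = 328 km.
Row-greedy (each truck in turn takes its cheapest remaining route) gives 354 km, worse by 26.
Next-best assignment: Car 58→Route 7, Car 12→Route 4, Car 27→Route 3 = 354 km.
Every other assignment is strictly worse.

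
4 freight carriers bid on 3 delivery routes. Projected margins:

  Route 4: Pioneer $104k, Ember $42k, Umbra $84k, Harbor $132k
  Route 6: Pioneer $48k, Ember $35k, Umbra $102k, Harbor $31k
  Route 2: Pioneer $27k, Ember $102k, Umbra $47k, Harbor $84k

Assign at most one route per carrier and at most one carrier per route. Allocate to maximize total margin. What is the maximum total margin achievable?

Optimal: Harbor→Route 4 ($132k), Umbra→Route 6 ($102k), Ember→Route 2 ($102k) — total 132+102+102 = $336k.
Row-greedy (each carrier in turn takes its best remaining route) gives $308k, worse by 28.
Next-best assignment: Pioneer→Route 4, Umbra→Route 6, Ember→Route 2 = $308k.
Swapping Harbor↔Umbra (Harbor→Route 6 $31k, Umbra→Route 4 $84k) loses 119.
Checked against all permutations: $336k is optimal.

Max total: $336k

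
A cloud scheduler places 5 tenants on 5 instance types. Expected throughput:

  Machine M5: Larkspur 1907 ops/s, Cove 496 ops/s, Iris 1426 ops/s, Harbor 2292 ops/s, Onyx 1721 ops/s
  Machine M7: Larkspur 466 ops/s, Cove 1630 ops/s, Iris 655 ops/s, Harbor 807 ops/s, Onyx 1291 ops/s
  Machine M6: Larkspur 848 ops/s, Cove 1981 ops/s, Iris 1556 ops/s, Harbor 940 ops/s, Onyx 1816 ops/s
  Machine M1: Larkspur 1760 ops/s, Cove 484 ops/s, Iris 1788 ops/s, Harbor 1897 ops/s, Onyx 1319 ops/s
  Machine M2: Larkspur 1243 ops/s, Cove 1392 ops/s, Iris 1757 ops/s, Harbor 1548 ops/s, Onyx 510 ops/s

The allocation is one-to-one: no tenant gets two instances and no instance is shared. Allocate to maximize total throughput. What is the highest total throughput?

Max total: 9255 ops/s

Optimal: Larkspur→Machine M1 (1760 ops/s), Cove→Machine M7 (1630 ops/s), Iris→Machine M2 (1757 ops/s), Harbor→Machine M5 (2292 ops/s), Onyx→Machine M6 (1816 ops/s) — total 1760+1630+1757+2292+1816 = 9255 ops/s.
Next-best assignment: Larkspur→Machine M1, Cove→Machine M6, Iris→Machine M2, Harbor→Machine M5, Onyx→Machine M7 = 9081 ops/s.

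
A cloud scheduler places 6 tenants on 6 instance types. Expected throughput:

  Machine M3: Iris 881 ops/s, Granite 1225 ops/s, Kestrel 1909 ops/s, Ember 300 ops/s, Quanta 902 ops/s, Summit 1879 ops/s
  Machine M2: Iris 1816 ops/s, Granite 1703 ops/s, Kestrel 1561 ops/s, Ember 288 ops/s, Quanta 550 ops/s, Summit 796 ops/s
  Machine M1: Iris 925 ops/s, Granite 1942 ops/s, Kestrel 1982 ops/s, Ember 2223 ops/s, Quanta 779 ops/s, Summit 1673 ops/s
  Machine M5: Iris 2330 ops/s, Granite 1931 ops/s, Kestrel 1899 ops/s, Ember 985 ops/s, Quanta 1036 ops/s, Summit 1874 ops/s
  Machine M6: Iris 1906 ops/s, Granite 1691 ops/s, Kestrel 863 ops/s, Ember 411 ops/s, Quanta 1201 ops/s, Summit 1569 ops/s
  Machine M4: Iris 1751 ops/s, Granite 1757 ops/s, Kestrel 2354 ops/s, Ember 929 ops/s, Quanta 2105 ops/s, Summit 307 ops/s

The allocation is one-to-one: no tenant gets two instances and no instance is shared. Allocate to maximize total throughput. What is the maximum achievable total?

Maximum total: 11839 ops/s

Treat this as an assignment problem: match each tenant to one instance.
Optimal: Iris→Machine M5 (2330 ops/s), Granite→Machine M2 (1703 ops/s), Kestrel→Machine M3 (1909 ops/s), Ember→Machine M1 (2223 ops/s), Quanta→Machine M4 (2105 ops/s), Summit→Machine M6 (1569 ops/s) — total 2330+1703+1909+2223+2105+1569 = 11839 ops/s.
Next-best assignment: Iris→Machine M5, Granite→Machine M6, Kestrel→Machine M2, Ember→Machine M1, Quanta→Machine M4, Summit→Machine M3 = 11789 ops/s.
Checked against all permutations: 11839 ops/s is optimal.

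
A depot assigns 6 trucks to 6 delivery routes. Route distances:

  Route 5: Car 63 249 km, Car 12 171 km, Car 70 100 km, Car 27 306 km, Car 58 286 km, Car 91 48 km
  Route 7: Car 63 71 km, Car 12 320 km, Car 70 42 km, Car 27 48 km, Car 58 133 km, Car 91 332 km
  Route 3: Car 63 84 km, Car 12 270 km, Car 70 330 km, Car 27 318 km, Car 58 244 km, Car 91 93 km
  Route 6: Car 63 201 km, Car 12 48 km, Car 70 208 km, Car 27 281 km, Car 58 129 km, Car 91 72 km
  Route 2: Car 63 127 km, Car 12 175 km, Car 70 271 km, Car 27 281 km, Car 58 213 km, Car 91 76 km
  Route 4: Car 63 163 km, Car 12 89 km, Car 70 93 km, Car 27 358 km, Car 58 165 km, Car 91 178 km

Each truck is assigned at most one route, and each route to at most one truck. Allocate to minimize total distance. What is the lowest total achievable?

Minimum total: 521 km

Treat this as an assignment problem: match each truck to one route.
Optimal: Car 63→Route 3 (84 km), Car 12→Route 6 (48 km), Car 70→Route 5 (100 km), Car 27→Route 7 (48 km), Car 58→Route 4 (165 km), Car 91→Route 2 (76 km) — total 84+48+100+48+165+76 = 521 km.
Min-entry greedy (repeatedly take the single cheapest remaining cell) gives 668 km, worse by 147.
Next-best assignment: Car 63→Route 3, Car 12→Route 4, Car 70→Route 5, Car 27→Route 7, Car 58→Route 6, Car 91→Route 2 = 526 km.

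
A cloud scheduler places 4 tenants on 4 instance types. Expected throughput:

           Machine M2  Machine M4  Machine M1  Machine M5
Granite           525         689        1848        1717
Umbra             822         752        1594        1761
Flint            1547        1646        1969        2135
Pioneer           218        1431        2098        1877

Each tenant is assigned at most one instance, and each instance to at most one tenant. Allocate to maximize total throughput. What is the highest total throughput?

Max total: 6587 ops/s

This is a one-to-one assignment (maximum-weight bipartite matching).
Optimal: Granite→Machine M1 (1848 ops/s), Umbra→Machine M5 (1761 ops/s), Flint→Machine M2 (1547 ops/s), Pioneer→Machine M4 (1431 ops/s) — total 1848+1761+1547+1431 = 6587 ops/s.
Max-entry greedy (repeatedly take the single best remaining cell) gives 5744 ops/s, worse by 843.
Swapping Pioneer↔Flint (Pioneer→Machine M2 218 ops/s, Flint→Machine M4 1646 ops/s) loses 1114.
No other one-to-one assignment exceeds 6587 ops/s.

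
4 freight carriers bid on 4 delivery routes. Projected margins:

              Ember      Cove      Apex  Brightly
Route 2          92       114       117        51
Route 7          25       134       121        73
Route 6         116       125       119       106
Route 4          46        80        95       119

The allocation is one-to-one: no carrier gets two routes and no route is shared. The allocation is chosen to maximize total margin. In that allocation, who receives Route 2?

Optimal: Ember→Route 6 ($116k), Cove→Route 7 ($134k), Apex→Route 2 ($117k), Brightly→Route 4 ($119k) — total 116+134+117+119 = $486k.
Max-entry greedy (repeatedly take the single best remaining cell) gives $464k, worse by 22.
Next-best assignment: Ember→Route 6, Cove→Route 2, Apex→Route 7, Brightly→Route 4 = $470k.
Swapping Brightly↔Cove (Brightly→Route 7 $73k, Cove→Route 4 $80k) loses 100.
Apex's own top route is Route 7 ($121k), but forcing Apex→Route 7 and reassigning the rest optimally gives only $470k — worse by 16.

Apex receives Route 2.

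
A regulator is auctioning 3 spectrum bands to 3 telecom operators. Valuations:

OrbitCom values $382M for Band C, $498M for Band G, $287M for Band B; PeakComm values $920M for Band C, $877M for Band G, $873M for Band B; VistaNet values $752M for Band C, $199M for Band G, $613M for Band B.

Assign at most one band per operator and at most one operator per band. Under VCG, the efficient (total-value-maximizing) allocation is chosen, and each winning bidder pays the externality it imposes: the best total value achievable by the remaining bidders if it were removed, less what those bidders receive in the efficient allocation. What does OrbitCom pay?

Efficient allocation: OrbitCom→Band G ($498M), PeakComm→Band B ($873M), VistaNet→Band C ($752M); total welfare W = $2123M.
OrbitCom receives Band G at value $498M, so the others get W − 498 = $1625M.
Without OrbitCom: best allocation of the remaining 2 bidders over all 3 bands is PeakComm→Band G ($877M), VistaNet→Band C ($752M), total $1629M.
VCG payment = (others' best without OrbitCom) − (others' welfare with OrbitCom) = 1629 − 1625 = $4M.

OrbitCom pays $4M.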